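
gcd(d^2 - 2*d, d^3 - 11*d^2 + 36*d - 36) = d - 2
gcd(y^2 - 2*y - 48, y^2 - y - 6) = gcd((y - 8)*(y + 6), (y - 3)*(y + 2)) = 1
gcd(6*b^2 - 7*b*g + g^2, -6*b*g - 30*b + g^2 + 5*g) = 6*b - g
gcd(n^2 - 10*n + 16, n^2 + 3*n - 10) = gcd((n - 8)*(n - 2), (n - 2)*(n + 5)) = n - 2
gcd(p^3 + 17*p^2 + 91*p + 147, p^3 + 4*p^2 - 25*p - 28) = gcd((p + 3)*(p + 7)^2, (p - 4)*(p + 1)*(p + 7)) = p + 7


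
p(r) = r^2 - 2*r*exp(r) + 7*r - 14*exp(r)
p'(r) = -2*r*exp(r) + 2*r - 16*exp(r) + 7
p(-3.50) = -12.46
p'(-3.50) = -0.27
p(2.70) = -262.48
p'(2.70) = -306.03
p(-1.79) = -11.07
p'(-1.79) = 1.35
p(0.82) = -29.10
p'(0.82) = -31.41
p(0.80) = -28.48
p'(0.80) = -30.57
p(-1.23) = -10.47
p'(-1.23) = 0.58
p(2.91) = -334.99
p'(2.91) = -387.73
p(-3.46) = -12.47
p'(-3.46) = -0.21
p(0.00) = -14.00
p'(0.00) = -9.00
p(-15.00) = 120.00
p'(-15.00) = -23.00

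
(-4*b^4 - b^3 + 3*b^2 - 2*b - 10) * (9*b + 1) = -36*b^5 - 13*b^4 + 26*b^3 - 15*b^2 - 92*b - 10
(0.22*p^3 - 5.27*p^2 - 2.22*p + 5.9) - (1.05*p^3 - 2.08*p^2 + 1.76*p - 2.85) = -0.83*p^3 - 3.19*p^2 - 3.98*p + 8.75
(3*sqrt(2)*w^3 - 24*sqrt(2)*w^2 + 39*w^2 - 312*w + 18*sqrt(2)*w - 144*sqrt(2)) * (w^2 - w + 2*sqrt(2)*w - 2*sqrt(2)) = 3*sqrt(2)*w^5 - 27*sqrt(2)*w^4 + 51*w^4 - 459*w^3 + 120*sqrt(2)*w^3 - 864*sqrt(2)*w^2 + 480*w^2 - 648*w + 768*sqrt(2)*w + 576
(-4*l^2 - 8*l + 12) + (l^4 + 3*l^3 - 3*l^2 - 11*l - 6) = l^4 + 3*l^3 - 7*l^2 - 19*l + 6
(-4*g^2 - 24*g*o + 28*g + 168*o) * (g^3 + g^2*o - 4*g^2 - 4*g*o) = -4*g^5 - 28*g^4*o + 44*g^4 - 24*g^3*o^2 + 308*g^3*o - 112*g^3 + 264*g^2*o^2 - 784*g^2*o - 672*g*o^2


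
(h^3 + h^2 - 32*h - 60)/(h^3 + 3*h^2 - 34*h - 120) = (h + 2)/(h + 4)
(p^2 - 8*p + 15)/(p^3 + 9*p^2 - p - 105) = (p - 5)/(p^2 + 12*p + 35)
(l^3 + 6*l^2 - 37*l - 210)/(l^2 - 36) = (l^2 + 12*l + 35)/(l + 6)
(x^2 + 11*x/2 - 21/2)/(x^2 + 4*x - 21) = (x - 3/2)/(x - 3)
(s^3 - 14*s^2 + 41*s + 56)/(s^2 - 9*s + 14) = (s^2 - 7*s - 8)/(s - 2)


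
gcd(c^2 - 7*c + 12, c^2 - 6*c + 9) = c - 3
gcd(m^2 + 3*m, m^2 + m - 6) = m + 3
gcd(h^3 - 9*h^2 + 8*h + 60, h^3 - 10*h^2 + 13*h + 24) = 1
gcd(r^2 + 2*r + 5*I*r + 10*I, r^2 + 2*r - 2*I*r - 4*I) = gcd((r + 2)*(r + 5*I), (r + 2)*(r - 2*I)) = r + 2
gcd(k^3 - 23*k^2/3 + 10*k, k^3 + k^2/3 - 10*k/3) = k^2 - 5*k/3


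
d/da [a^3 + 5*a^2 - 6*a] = 3*a^2 + 10*a - 6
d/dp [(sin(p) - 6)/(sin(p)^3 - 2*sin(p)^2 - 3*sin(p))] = 2*(-sin(p)^3 + 10*sin(p)^2 - 12*sin(p) - 9)*cos(p)/((sin(p) - 3)^2*(sin(p) + 1)^2*sin(p)^2)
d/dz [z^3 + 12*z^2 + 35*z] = 3*z^2 + 24*z + 35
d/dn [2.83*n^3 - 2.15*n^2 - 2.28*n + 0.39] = 8.49*n^2 - 4.3*n - 2.28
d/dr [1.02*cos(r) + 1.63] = -1.02*sin(r)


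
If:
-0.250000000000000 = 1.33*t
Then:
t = -0.19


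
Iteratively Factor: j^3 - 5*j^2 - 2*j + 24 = (j - 3)*(j^2 - 2*j - 8) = (j - 4)*(j - 3)*(j + 2)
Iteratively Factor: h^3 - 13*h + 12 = (h - 1)*(h^2 + h - 12) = (h - 3)*(h - 1)*(h + 4)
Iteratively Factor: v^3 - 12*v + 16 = (v - 2)*(v^2 + 2*v - 8) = (v - 2)*(v + 4)*(v - 2)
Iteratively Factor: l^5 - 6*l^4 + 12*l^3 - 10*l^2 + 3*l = (l - 1)*(l^4 - 5*l^3 + 7*l^2 - 3*l) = (l - 1)^2*(l^3 - 4*l^2 + 3*l) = (l - 1)^3*(l^2 - 3*l) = (l - 3)*(l - 1)^3*(l)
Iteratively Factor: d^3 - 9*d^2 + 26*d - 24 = (d - 2)*(d^2 - 7*d + 12) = (d - 4)*(d - 2)*(d - 3)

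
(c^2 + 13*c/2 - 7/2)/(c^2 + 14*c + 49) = (c - 1/2)/(c + 7)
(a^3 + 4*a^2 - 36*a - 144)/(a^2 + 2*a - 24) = (a^2 - 2*a - 24)/(a - 4)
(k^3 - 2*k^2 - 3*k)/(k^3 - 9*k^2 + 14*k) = (k^2 - 2*k - 3)/(k^2 - 9*k + 14)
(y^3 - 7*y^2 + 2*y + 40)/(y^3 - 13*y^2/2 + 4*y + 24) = 2*(y^2 - 3*y - 10)/(2*y^2 - 5*y - 12)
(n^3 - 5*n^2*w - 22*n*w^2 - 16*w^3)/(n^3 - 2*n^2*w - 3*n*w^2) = (-n^2 + 6*n*w + 16*w^2)/(n*(-n + 3*w))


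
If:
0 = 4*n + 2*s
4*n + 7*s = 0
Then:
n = 0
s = 0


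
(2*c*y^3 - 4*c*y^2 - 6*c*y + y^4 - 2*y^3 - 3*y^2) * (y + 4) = 2*c*y^4 + 4*c*y^3 - 22*c*y^2 - 24*c*y + y^5 + 2*y^4 - 11*y^3 - 12*y^2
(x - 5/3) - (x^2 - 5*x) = -x^2 + 6*x - 5/3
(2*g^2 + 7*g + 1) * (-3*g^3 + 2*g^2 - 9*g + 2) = -6*g^5 - 17*g^4 - 7*g^3 - 57*g^2 + 5*g + 2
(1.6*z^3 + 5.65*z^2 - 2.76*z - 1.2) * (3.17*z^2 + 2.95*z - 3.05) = 5.072*z^5 + 22.6305*z^4 + 3.0383*z^3 - 29.1785*z^2 + 4.878*z + 3.66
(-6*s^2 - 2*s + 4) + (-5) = -6*s^2 - 2*s - 1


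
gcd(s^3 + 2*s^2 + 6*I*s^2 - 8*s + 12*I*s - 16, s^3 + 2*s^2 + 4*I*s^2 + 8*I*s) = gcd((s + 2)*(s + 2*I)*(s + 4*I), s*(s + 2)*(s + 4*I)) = s^2 + s*(2 + 4*I) + 8*I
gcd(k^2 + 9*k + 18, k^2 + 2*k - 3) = k + 3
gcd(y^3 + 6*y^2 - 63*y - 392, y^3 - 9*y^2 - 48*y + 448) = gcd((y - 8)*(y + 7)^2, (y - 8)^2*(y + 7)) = y^2 - y - 56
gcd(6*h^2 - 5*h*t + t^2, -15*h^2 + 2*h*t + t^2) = -3*h + t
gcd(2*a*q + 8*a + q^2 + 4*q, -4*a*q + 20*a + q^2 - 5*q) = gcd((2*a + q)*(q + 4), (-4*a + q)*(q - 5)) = 1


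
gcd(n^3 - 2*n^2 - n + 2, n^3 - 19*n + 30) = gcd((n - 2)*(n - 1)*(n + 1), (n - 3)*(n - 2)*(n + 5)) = n - 2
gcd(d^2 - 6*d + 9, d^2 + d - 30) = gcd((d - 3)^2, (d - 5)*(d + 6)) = 1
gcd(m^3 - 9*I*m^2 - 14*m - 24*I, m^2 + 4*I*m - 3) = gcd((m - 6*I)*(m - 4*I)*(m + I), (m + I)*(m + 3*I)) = m + I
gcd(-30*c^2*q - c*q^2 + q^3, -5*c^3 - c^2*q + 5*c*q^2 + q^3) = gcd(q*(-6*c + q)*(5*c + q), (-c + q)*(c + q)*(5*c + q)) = 5*c + q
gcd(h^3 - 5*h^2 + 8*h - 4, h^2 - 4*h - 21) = 1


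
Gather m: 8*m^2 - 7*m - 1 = 8*m^2 - 7*m - 1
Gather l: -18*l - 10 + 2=-18*l - 8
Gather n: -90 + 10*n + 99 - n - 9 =9*n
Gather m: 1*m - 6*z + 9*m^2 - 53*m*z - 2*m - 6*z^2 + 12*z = 9*m^2 + m*(-53*z - 1) - 6*z^2 + 6*z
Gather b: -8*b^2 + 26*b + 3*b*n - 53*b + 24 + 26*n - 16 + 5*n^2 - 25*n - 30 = -8*b^2 + b*(3*n - 27) + 5*n^2 + n - 22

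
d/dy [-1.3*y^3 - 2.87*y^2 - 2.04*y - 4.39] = -3.9*y^2 - 5.74*y - 2.04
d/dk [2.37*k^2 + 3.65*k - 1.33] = 4.74*k + 3.65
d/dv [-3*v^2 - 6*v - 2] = -6*v - 6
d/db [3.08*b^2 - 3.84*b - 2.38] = 6.16*b - 3.84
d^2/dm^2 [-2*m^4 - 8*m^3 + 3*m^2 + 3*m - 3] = -24*m^2 - 48*m + 6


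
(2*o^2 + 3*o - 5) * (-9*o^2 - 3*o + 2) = -18*o^4 - 33*o^3 + 40*o^2 + 21*o - 10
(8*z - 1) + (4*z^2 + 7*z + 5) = 4*z^2 + 15*z + 4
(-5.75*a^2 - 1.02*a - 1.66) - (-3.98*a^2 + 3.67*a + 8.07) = -1.77*a^2 - 4.69*a - 9.73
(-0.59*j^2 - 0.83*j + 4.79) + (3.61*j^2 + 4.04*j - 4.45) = 3.02*j^2 + 3.21*j + 0.34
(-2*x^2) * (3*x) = -6*x^3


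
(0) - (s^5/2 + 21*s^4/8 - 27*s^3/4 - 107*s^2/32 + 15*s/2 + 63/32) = -s^5/2 - 21*s^4/8 + 27*s^3/4 + 107*s^2/32 - 15*s/2 - 63/32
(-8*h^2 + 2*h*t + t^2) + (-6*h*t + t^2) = -8*h^2 - 4*h*t + 2*t^2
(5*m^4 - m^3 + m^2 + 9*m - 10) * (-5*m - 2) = -25*m^5 - 5*m^4 - 3*m^3 - 47*m^2 + 32*m + 20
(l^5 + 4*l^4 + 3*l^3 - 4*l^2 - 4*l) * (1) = l^5 + 4*l^4 + 3*l^3 - 4*l^2 - 4*l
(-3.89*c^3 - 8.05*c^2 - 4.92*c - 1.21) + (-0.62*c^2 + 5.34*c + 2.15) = -3.89*c^3 - 8.67*c^2 + 0.42*c + 0.94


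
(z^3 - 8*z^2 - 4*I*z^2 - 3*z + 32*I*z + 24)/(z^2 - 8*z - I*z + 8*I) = z - 3*I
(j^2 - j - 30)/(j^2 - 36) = (j + 5)/(j + 6)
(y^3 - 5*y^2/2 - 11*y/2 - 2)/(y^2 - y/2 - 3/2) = (2*y^2 - 7*y - 4)/(2*y - 3)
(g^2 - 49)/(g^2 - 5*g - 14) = (g + 7)/(g + 2)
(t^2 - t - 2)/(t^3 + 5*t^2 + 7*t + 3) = (t - 2)/(t^2 + 4*t + 3)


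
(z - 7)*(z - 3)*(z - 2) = z^3 - 12*z^2 + 41*z - 42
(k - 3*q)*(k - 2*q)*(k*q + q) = k^3*q - 5*k^2*q^2 + k^2*q + 6*k*q^3 - 5*k*q^2 + 6*q^3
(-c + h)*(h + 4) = -c*h - 4*c + h^2 + 4*h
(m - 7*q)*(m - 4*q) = m^2 - 11*m*q + 28*q^2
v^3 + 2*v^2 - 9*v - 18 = (v - 3)*(v + 2)*(v + 3)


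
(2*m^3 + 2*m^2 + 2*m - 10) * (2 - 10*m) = -20*m^4 - 16*m^3 - 16*m^2 + 104*m - 20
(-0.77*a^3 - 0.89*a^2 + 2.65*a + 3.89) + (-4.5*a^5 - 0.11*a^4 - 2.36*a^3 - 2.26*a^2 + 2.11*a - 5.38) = -4.5*a^5 - 0.11*a^4 - 3.13*a^3 - 3.15*a^2 + 4.76*a - 1.49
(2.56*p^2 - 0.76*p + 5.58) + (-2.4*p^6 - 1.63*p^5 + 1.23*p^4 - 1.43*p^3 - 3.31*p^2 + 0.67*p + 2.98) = -2.4*p^6 - 1.63*p^5 + 1.23*p^4 - 1.43*p^3 - 0.75*p^2 - 0.09*p + 8.56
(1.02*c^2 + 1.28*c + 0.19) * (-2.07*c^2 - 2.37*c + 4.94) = -2.1114*c^4 - 5.067*c^3 + 1.6119*c^2 + 5.8729*c + 0.9386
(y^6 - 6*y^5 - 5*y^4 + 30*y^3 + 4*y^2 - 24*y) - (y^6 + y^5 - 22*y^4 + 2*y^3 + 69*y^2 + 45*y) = -7*y^5 + 17*y^4 + 28*y^3 - 65*y^2 - 69*y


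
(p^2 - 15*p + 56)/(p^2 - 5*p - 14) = (p - 8)/(p + 2)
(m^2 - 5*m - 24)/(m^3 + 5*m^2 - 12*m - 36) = (m^2 - 5*m - 24)/(m^3 + 5*m^2 - 12*m - 36)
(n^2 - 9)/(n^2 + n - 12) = (n + 3)/(n + 4)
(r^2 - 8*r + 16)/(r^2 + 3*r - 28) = (r - 4)/(r + 7)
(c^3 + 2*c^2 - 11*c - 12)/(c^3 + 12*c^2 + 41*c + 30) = (c^2 + c - 12)/(c^2 + 11*c + 30)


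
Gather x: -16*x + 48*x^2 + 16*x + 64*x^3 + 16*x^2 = 64*x^3 + 64*x^2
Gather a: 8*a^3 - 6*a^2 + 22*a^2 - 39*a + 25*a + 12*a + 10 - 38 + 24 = 8*a^3 + 16*a^2 - 2*a - 4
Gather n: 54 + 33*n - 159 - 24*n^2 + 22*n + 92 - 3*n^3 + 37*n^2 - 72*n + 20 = -3*n^3 + 13*n^2 - 17*n + 7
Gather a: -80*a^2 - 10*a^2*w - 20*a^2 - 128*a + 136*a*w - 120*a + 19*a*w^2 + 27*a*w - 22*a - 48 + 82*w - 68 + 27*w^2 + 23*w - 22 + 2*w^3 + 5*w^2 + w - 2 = a^2*(-10*w - 100) + a*(19*w^2 + 163*w - 270) + 2*w^3 + 32*w^2 + 106*w - 140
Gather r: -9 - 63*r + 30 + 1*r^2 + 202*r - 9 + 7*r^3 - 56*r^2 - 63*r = 7*r^3 - 55*r^2 + 76*r + 12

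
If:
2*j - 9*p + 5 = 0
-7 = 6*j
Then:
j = -7/6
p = 8/27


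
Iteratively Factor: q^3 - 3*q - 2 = (q + 1)*(q^2 - q - 2) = (q + 1)^2*(q - 2)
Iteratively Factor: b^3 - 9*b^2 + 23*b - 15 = (b - 5)*(b^2 - 4*b + 3) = (b - 5)*(b - 3)*(b - 1)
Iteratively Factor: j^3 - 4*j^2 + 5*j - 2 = (j - 1)*(j^2 - 3*j + 2) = (j - 2)*(j - 1)*(j - 1)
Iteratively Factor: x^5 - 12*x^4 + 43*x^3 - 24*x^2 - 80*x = (x - 4)*(x^4 - 8*x^3 + 11*x^2 + 20*x) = x*(x - 4)*(x^3 - 8*x^2 + 11*x + 20) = x*(x - 5)*(x - 4)*(x^2 - 3*x - 4) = x*(x - 5)*(x - 4)*(x + 1)*(x - 4)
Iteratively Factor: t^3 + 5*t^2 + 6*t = (t)*(t^2 + 5*t + 6) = t*(t + 2)*(t + 3)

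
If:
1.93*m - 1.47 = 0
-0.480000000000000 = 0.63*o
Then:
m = 0.76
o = -0.76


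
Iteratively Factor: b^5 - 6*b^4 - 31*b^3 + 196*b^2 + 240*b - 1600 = (b - 5)*(b^4 - b^3 - 36*b^2 + 16*b + 320) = (b - 5)*(b + 4)*(b^3 - 5*b^2 - 16*b + 80) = (b - 5)*(b + 4)^2*(b^2 - 9*b + 20) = (b - 5)^2*(b + 4)^2*(b - 4)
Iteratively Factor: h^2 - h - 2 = (h + 1)*(h - 2)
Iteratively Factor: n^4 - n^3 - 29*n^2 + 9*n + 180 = (n - 5)*(n^3 + 4*n^2 - 9*n - 36) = (n - 5)*(n - 3)*(n^2 + 7*n + 12) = (n - 5)*(n - 3)*(n + 3)*(n + 4)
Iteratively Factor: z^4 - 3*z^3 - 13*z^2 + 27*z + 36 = (z + 1)*(z^3 - 4*z^2 - 9*z + 36) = (z + 1)*(z + 3)*(z^2 - 7*z + 12) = (z - 3)*(z + 1)*(z + 3)*(z - 4)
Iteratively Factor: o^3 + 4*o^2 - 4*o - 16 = (o - 2)*(o^2 + 6*o + 8) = (o - 2)*(o + 4)*(o + 2)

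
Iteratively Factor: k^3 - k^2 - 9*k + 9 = (k + 3)*(k^2 - 4*k + 3) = (k - 3)*(k + 3)*(k - 1)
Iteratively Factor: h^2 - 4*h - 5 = (h + 1)*(h - 5)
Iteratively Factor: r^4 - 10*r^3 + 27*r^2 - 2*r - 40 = (r - 2)*(r^3 - 8*r^2 + 11*r + 20) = (r - 2)*(r + 1)*(r^2 - 9*r + 20) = (r - 5)*(r - 2)*(r + 1)*(r - 4)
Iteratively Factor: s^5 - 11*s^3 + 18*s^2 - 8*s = (s - 1)*(s^4 + s^3 - 10*s^2 + 8*s) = (s - 1)^2*(s^3 + 2*s^2 - 8*s) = (s - 2)*(s - 1)^2*(s^2 + 4*s) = (s - 2)*(s - 1)^2*(s + 4)*(s)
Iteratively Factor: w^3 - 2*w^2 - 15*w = (w)*(w^2 - 2*w - 15) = w*(w - 5)*(w + 3)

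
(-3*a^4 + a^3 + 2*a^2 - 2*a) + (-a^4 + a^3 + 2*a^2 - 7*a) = -4*a^4 + 2*a^3 + 4*a^2 - 9*a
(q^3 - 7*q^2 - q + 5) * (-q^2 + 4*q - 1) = -q^5 + 11*q^4 - 28*q^3 - 2*q^2 + 21*q - 5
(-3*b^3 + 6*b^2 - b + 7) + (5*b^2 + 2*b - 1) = -3*b^3 + 11*b^2 + b + 6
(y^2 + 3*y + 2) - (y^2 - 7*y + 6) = 10*y - 4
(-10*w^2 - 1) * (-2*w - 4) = 20*w^3 + 40*w^2 + 2*w + 4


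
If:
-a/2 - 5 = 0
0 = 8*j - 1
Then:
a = -10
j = 1/8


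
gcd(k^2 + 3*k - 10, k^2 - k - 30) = k + 5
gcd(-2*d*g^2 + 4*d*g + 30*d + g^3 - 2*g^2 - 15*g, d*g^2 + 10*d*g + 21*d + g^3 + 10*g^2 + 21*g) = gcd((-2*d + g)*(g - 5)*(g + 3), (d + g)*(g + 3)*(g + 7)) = g + 3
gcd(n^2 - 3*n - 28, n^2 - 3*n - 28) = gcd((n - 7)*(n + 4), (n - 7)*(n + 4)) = n^2 - 3*n - 28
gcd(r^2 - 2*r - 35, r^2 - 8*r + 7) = r - 7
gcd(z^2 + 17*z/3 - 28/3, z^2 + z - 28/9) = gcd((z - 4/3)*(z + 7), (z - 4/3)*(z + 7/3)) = z - 4/3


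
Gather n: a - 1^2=a - 1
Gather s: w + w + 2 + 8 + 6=2*w + 16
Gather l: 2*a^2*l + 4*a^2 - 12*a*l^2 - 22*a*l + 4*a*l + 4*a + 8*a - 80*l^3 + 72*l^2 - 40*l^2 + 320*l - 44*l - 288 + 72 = 4*a^2 + 12*a - 80*l^3 + l^2*(32 - 12*a) + l*(2*a^2 - 18*a + 276) - 216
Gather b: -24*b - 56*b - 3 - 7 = -80*b - 10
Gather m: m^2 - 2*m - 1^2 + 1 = m^2 - 2*m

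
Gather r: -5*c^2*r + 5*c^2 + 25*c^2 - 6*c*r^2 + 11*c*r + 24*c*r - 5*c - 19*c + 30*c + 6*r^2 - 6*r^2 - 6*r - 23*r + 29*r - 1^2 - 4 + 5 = 30*c^2 - 6*c*r^2 + 6*c + r*(-5*c^2 + 35*c)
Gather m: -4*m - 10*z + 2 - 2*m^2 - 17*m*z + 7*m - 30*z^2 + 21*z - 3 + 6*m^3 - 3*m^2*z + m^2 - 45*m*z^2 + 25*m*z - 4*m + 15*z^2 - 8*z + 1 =6*m^3 + m^2*(-3*z - 1) + m*(-45*z^2 + 8*z - 1) - 15*z^2 + 3*z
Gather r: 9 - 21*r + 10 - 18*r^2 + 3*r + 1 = -18*r^2 - 18*r + 20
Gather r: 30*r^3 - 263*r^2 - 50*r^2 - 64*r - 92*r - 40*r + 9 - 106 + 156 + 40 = 30*r^3 - 313*r^2 - 196*r + 99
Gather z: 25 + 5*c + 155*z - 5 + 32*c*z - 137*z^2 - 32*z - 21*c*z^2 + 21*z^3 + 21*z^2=5*c + 21*z^3 + z^2*(-21*c - 116) + z*(32*c + 123) + 20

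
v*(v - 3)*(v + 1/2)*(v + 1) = v^4 - 3*v^3/2 - 4*v^2 - 3*v/2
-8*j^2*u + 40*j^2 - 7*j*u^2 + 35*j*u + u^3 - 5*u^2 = (-8*j + u)*(j + u)*(u - 5)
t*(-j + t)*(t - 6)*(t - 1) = -j*t^3 + 7*j*t^2 - 6*j*t + t^4 - 7*t^3 + 6*t^2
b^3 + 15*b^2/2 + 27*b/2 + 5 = (b + 1/2)*(b + 2)*(b + 5)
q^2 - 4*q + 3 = (q - 3)*(q - 1)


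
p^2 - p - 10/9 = (p - 5/3)*(p + 2/3)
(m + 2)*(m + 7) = m^2 + 9*m + 14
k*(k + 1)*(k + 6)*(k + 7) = k^4 + 14*k^3 + 55*k^2 + 42*k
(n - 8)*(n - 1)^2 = n^3 - 10*n^2 + 17*n - 8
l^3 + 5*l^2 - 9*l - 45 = (l - 3)*(l + 3)*(l + 5)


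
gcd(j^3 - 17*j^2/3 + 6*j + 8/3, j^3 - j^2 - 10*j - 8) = j - 4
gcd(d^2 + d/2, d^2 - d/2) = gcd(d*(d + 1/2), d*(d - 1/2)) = d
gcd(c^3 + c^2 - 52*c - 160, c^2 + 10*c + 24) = c + 4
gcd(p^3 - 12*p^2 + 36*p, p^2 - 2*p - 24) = p - 6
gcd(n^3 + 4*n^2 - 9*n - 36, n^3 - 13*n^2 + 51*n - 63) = n - 3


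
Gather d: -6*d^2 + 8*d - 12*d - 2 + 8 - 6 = -6*d^2 - 4*d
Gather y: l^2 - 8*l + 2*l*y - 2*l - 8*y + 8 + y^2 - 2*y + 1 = l^2 - 10*l + y^2 + y*(2*l - 10) + 9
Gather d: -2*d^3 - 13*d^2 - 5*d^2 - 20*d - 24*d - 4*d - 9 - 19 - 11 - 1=-2*d^3 - 18*d^2 - 48*d - 40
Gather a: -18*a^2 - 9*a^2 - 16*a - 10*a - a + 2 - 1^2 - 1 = -27*a^2 - 27*a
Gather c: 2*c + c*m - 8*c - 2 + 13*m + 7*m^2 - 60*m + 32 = c*(m - 6) + 7*m^2 - 47*m + 30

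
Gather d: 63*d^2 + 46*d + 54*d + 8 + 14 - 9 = 63*d^2 + 100*d + 13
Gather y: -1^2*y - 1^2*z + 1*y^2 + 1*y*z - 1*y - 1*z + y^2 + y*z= 2*y^2 + y*(2*z - 2) - 2*z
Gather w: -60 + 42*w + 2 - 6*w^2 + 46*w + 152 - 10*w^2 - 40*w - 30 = -16*w^2 + 48*w + 64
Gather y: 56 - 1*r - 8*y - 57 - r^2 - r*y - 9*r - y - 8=-r^2 - 10*r + y*(-r - 9) - 9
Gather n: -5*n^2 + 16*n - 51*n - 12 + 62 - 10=-5*n^2 - 35*n + 40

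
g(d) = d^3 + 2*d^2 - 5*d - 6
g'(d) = 3*d^2 + 4*d - 5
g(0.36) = -7.49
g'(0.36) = -3.17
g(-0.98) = -0.12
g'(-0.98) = -6.04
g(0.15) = -6.70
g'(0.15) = -4.33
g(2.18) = 2.97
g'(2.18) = 17.98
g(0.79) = -8.21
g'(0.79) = 0.03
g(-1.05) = 0.30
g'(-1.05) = -5.89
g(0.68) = -8.16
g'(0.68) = -0.89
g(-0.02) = -5.90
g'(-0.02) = -5.08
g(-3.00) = 0.00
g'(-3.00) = 10.00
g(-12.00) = -1386.00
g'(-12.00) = 379.00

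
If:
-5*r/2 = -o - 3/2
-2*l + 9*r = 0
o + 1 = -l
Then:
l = 9/28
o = -37/28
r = 1/14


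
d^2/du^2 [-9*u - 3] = 0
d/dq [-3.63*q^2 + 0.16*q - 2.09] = 0.16 - 7.26*q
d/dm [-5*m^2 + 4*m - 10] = 4 - 10*m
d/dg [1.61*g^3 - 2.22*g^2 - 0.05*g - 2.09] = 4.83*g^2 - 4.44*g - 0.05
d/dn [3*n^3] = 9*n^2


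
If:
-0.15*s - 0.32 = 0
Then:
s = -2.13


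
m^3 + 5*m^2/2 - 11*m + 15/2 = (m - 3/2)*(m - 1)*(m + 5)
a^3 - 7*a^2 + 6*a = a*(a - 6)*(a - 1)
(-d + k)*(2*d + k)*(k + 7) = -2*d^2*k - 14*d^2 + d*k^2 + 7*d*k + k^3 + 7*k^2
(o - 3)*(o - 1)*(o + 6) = o^3 + 2*o^2 - 21*o + 18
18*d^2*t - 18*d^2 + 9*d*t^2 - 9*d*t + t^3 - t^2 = (3*d + t)*(6*d + t)*(t - 1)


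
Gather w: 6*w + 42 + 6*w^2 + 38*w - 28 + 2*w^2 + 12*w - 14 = 8*w^2 + 56*w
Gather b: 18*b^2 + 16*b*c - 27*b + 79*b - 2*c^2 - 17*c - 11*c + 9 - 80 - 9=18*b^2 + b*(16*c + 52) - 2*c^2 - 28*c - 80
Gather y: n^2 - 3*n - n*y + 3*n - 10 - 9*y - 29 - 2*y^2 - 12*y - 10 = n^2 - 2*y^2 + y*(-n - 21) - 49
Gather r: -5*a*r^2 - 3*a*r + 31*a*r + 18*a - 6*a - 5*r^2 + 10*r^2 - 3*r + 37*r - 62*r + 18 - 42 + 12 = 12*a + r^2*(5 - 5*a) + r*(28*a - 28) - 12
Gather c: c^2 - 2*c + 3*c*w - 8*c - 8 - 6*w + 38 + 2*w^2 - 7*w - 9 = c^2 + c*(3*w - 10) + 2*w^2 - 13*w + 21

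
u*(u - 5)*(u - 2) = u^3 - 7*u^2 + 10*u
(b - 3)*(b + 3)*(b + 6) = b^3 + 6*b^2 - 9*b - 54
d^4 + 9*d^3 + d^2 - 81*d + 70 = (d - 2)*(d - 1)*(d + 5)*(d + 7)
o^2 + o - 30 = (o - 5)*(o + 6)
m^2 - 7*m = m*(m - 7)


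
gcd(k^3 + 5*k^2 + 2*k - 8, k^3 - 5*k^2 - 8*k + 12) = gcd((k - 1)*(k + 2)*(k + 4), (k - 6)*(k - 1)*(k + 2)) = k^2 + k - 2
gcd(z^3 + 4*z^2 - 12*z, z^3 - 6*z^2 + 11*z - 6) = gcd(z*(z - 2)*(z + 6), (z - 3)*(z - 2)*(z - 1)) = z - 2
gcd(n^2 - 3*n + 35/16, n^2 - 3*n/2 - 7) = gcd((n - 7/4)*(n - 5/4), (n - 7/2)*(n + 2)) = 1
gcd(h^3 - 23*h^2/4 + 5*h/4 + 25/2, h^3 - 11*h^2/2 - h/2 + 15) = h^2 - 7*h + 10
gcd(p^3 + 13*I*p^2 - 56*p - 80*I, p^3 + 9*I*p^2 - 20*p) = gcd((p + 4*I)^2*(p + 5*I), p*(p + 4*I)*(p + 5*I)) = p^2 + 9*I*p - 20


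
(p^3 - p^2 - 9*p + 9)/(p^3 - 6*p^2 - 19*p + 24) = (p - 3)/(p - 8)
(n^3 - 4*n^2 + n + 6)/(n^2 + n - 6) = (n^2 - 2*n - 3)/(n + 3)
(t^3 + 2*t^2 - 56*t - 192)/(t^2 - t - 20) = (t^2 - 2*t - 48)/(t - 5)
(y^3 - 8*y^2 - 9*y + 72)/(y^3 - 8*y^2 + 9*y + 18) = (y^2 - 5*y - 24)/(y^2 - 5*y - 6)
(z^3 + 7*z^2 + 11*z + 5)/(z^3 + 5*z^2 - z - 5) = (z + 1)/(z - 1)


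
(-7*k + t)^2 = 49*k^2 - 14*k*t + t^2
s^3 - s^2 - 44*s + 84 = (s - 6)*(s - 2)*(s + 7)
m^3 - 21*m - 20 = (m - 5)*(m + 1)*(m + 4)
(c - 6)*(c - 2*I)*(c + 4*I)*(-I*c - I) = -I*c^4 + 2*c^3 + 5*I*c^3 - 10*c^2 - 2*I*c^2 - 12*c + 40*I*c + 48*I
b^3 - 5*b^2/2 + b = b*(b - 2)*(b - 1/2)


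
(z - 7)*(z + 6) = z^2 - z - 42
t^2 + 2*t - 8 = (t - 2)*(t + 4)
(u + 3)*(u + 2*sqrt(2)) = u^2 + 2*sqrt(2)*u + 3*u + 6*sqrt(2)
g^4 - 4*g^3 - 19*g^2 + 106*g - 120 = (g - 4)*(g - 3)*(g - 2)*(g + 5)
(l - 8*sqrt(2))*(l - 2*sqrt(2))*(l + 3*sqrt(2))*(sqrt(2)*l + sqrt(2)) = sqrt(2)*l^4 - 14*l^3 + sqrt(2)*l^3 - 28*sqrt(2)*l^2 - 14*l^2 - 28*sqrt(2)*l + 192*l + 192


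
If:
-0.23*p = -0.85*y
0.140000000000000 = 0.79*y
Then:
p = 0.65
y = 0.18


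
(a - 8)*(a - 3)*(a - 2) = a^3 - 13*a^2 + 46*a - 48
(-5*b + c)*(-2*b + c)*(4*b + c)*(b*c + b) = 40*b^4*c + 40*b^4 - 18*b^3*c^2 - 18*b^3*c - 3*b^2*c^3 - 3*b^2*c^2 + b*c^4 + b*c^3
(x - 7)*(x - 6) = x^2 - 13*x + 42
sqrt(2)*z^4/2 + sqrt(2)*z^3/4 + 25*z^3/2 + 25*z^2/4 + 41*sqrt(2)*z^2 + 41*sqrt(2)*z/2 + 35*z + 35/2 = (z + 1/2)*(z + 5*sqrt(2))*(z + 7*sqrt(2))*(sqrt(2)*z/2 + 1/2)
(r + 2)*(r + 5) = r^2 + 7*r + 10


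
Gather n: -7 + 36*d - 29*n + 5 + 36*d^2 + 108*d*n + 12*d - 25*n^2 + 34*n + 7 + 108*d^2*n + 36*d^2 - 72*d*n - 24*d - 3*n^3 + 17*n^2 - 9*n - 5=72*d^2 + 24*d - 3*n^3 - 8*n^2 + n*(108*d^2 + 36*d - 4)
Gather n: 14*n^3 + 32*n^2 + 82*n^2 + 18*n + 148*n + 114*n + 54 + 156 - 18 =14*n^3 + 114*n^2 + 280*n + 192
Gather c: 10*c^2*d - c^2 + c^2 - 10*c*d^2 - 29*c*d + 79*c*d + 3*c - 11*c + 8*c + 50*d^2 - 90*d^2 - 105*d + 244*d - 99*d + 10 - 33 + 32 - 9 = 10*c^2*d + c*(-10*d^2 + 50*d) - 40*d^2 + 40*d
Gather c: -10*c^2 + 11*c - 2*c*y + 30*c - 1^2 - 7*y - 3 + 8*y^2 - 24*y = -10*c^2 + c*(41 - 2*y) + 8*y^2 - 31*y - 4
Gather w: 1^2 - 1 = 0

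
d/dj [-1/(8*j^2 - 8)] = j/(4*(j^2 - 1)^2)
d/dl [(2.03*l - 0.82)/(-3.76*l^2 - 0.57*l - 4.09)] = (7.6328*l^2 - 6.1664*l - 8.7701)/(14.1376*l^4 + 4.2864*l^3 + 31.0817*l^2 + 4.6626*l + 16.7281)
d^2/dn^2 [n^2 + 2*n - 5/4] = 2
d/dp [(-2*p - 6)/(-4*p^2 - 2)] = (2*p^2 - 4*p*(p + 3) + 1)/(2*p^2 + 1)^2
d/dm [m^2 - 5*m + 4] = 2*m - 5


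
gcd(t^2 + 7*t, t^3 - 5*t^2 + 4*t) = t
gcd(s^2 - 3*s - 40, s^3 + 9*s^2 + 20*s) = s + 5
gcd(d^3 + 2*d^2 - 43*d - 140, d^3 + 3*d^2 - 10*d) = d + 5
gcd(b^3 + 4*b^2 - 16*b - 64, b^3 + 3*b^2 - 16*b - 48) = b^2 - 16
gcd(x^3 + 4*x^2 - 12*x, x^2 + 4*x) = x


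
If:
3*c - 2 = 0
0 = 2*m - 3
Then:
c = 2/3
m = 3/2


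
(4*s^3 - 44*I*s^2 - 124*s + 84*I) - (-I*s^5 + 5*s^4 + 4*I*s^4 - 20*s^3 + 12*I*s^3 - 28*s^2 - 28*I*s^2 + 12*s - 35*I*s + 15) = I*s^5 - 5*s^4 - 4*I*s^4 + 24*s^3 - 12*I*s^3 + 28*s^2 - 16*I*s^2 - 136*s + 35*I*s - 15 + 84*I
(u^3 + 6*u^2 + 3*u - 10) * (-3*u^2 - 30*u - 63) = -3*u^5 - 48*u^4 - 252*u^3 - 438*u^2 + 111*u + 630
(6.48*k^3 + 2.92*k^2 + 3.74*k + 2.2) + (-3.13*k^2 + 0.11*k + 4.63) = 6.48*k^3 - 0.21*k^2 + 3.85*k + 6.83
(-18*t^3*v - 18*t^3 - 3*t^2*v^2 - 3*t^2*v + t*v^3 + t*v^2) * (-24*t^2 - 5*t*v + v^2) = 432*t^5*v + 432*t^5 + 162*t^4*v^2 + 162*t^4*v - 27*t^3*v^3 - 27*t^3*v^2 - 8*t^2*v^4 - 8*t^2*v^3 + t*v^5 + t*v^4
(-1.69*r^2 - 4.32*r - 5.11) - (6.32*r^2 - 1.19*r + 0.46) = -8.01*r^2 - 3.13*r - 5.57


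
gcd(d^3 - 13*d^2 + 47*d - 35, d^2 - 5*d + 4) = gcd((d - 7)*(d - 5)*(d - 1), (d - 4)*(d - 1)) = d - 1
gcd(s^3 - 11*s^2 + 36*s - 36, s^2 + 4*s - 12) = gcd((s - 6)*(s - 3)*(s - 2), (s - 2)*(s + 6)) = s - 2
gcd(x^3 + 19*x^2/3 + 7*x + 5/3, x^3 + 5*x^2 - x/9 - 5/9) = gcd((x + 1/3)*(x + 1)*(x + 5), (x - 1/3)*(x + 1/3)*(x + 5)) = x^2 + 16*x/3 + 5/3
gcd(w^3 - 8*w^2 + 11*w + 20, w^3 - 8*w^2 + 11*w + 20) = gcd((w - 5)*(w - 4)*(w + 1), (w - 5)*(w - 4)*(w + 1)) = w^3 - 8*w^2 + 11*w + 20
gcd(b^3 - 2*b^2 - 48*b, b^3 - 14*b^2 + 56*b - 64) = b - 8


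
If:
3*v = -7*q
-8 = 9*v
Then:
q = 8/21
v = -8/9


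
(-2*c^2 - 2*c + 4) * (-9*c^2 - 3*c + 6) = 18*c^4 + 24*c^3 - 42*c^2 - 24*c + 24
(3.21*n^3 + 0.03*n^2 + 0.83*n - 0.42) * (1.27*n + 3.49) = 4.0767*n^4 + 11.241*n^3 + 1.1588*n^2 + 2.3633*n - 1.4658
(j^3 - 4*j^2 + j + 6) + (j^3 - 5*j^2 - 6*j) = 2*j^3 - 9*j^2 - 5*j + 6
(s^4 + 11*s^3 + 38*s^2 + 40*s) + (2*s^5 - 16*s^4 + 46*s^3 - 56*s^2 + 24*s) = 2*s^5 - 15*s^4 + 57*s^3 - 18*s^2 + 64*s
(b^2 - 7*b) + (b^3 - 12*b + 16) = b^3 + b^2 - 19*b + 16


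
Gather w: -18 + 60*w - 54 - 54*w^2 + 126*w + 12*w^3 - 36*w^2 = 12*w^3 - 90*w^2 + 186*w - 72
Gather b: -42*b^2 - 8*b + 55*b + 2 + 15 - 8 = -42*b^2 + 47*b + 9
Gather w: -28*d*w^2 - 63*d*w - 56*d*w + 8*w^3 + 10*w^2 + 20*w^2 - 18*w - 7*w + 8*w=8*w^3 + w^2*(30 - 28*d) + w*(-119*d - 17)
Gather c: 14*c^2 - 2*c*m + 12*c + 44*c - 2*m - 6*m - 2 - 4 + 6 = 14*c^2 + c*(56 - 2*m) - 8*m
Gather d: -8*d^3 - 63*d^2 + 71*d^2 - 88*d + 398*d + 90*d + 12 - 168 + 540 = -8*d^3 + 8*d^2 + 400*d + 384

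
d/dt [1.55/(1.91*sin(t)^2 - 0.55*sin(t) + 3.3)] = (0.8525 - 5.921*sin(t))*cos(t)/(1.91*sin(t)^2 - 0.55*sin(t) + 3.3)^2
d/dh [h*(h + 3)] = 2*h + 3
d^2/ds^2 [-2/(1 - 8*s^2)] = 32*(24*s^2 + 1)/(8*s^2 - 1)^3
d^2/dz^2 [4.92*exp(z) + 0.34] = 4.92*exp(z)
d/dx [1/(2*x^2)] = -1/x^3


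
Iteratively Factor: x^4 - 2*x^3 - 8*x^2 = (x)*(x^3 - 2*x^2 - 8*x) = x^2*(x^2 - 2*x - 8) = x^2*(x + 2)*(x - 4)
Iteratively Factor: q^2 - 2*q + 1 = (q - 1)*(q - 1)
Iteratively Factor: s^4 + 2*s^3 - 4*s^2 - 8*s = (s - 2)*(s^3 + 4*s^2 + 4*s) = (s - 2)*(s + 2)*(s^2 + 2*s) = s*(s - 2)*(s + 2)*(s + 2)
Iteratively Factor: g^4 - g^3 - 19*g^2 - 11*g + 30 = (g - 5)*(g^3 + 4*g^2 + g - 6) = (g - 5)*(g + 2)*(g^2 + 2*g - 3) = (g - 5)*(g + 2)*(g + 3)*(g - 1)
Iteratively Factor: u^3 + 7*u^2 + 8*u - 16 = (u + 4)*(u^2 + 3*u - 4) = (u + 4)^2*(u - 1)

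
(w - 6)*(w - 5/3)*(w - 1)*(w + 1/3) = w^4 - 25*w^3/3 + 133*w^2/9 - 37*w/9 - 10/3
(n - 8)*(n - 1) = n^2 - 9*n + 8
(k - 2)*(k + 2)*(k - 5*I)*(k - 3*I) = k^4 - 8*I*k^3 - 19*k^2 + 32*I*k + 60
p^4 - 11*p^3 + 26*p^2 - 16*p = p*(p - 8)*(p - 2)*(p - 1)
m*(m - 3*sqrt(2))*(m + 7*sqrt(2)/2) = m^3 + sqrt(2)*m^2/2 - 21*m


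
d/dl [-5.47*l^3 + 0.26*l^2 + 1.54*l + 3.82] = -16.41*l^2 + 0.52*l + 1.54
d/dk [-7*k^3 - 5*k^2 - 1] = k*(-21*k - 10)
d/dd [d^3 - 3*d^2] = 3*d*(d - 2)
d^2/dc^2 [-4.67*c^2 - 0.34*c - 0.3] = -9.34000000000000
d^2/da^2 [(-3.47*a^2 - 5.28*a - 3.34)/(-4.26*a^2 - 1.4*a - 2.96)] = (-5.6843418860808e-14*a^4 + 150.248496*a^3 + 101.146032*a^2 - 279.953568*a - 54.094464)/(77.308776*a^6 + 76.21992*a^5 + 186.199488*a^4 + 108.66464*a^3 + 129.378048*a^2 + 36.79872*a + 25.934336)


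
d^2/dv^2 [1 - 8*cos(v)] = 8*cos(v)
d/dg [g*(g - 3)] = 2*g - 3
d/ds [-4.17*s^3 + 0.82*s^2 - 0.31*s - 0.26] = -12.51*s^2 + 1.64*s - 0.31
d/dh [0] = 0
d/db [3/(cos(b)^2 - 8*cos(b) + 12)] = 6*(cos(b) - 4)*sin(b)/(cos(b)^2 - 8*cos(b) + 12)^2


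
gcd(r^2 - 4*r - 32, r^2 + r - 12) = r + 4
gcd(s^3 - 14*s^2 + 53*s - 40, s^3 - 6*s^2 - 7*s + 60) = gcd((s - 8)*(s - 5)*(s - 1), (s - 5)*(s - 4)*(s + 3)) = s - 5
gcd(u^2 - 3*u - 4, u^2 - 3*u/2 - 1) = 1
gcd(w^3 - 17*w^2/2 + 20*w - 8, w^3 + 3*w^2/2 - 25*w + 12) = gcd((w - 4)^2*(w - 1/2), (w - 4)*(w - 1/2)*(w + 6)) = w^2 - 9*w/2 + 2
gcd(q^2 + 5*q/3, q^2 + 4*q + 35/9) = q + 5/3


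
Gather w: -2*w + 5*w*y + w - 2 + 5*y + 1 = w*(5*y - 1) + 5*y - 1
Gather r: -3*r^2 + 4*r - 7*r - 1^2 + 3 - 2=-3*r^2 - 3*r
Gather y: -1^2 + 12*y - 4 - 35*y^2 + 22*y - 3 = -35*y^2 + 34*y - 8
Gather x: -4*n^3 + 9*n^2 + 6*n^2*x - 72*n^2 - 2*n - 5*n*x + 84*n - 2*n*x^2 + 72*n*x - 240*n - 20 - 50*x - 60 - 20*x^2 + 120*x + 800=-4*n^3 - 63*n^2 - 158*n + x^2*(-2*n - 20) + x*(6*n^2 + 67*n + 70) + 720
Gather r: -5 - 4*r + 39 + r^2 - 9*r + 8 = r^2 - 13*r + 42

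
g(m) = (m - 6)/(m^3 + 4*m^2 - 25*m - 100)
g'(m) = (m - 6)*(-3*m^2 - 8*m + 25)/(m^3 + 4*m^2 - 25*m - 100)^2 + 1/(m^3 + 4*m^2 - 25*m - 100) = (m^3 + 4*m^2 - 25*m - (m - 6)*(3*m^2 + 8*m - 25) - 100)/(m^3 + 4*m^2 - 25*m - 100)^2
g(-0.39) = 0.07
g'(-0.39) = -0.03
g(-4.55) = -4.46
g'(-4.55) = 1.76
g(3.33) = 0.03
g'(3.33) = -0.00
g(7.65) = 0.00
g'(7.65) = 0.00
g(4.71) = 0.05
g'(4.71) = 0.13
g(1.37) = 0.04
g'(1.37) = -0.01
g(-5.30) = 2.81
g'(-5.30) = 11.56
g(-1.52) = 0.13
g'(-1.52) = -0.09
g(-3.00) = 0.56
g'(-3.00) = -0.84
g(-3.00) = 0.56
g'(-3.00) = -0.84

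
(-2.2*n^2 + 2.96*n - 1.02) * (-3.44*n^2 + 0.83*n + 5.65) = 7.568*n^4 - 12.0084*n^3 - 6.4644*n^2 + 15.8774*n - 5.763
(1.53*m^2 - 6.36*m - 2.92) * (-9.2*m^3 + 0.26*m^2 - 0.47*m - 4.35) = -14.076*m^5 + 58.9098*m^4 + 24.4913*m^3 - 4.4255*m^2 + 29.0384*m + 12.702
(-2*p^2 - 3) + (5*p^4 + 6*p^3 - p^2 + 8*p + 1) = 5*p^4 + 6*p^3 - 3*p^2 + 8*p - 2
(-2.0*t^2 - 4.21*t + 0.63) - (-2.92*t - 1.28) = -2.0*t^2 - 1.29*t + 1.91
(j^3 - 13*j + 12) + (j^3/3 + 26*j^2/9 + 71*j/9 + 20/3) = 4*j^3/3 + 26*j^2/9 - 46*j/9 + 56/3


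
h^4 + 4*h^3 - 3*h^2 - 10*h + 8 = (h - 1)^2*(h + 2)*(h + 4)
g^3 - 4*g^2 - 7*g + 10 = (g - 5)*(g - 1)*(g + 2)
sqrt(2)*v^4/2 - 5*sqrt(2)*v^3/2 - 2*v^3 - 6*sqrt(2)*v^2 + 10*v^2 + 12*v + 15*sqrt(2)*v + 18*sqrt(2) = (v - 6)*(v - 3*sqrt(2))*(v + sqrt(2))*(sqrt(2)*v/2 + sqrt(2)/2)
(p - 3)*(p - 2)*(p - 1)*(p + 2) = p^4 - 4*p^3 - p^2 + 16*p - 12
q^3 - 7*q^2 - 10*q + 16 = (q - 8)*(q - 1)*(q + 2)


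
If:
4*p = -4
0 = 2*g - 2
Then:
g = 1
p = -1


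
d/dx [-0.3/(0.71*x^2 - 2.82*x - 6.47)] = (0.426*x - 0.846)/(-0.71*x^2 + 2.82*x + 6.47)^2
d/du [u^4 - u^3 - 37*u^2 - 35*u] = 4*u^3 - 3*u^2 - 74*u - 35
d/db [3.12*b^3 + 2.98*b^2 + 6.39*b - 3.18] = 9.36*b^2 + 5.96*b + 6.39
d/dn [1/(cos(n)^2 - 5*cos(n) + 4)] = (2*cos(n) - 5)*sin(n)/(cos(n)^2 - 5*cos(n) + 4)^2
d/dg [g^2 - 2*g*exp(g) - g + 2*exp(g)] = -2*g*exp(g) + 2*g - 1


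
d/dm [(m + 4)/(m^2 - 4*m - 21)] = (m^2 - 4*m - 2*(m - 2)*(m + 4) - 21)/(-m^2 + 4*m + 21)^2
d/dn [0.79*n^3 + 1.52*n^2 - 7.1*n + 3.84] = 2.37*n^2 + 3.04*n - 7.1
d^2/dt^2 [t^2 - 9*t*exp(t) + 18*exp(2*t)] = -9*t*exp(t) + 72*exp(2*t) - 18*exp(t) + 2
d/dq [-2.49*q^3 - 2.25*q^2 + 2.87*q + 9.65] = -7.47*q^2 - 4.5*q + 2.87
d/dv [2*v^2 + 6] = 4*v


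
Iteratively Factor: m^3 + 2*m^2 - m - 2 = (m + 1)*(m^2 + m - 2) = (m + 1)*(m + 2)*(m - 1)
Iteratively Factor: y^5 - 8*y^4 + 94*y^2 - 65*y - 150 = (y + 3)*(y^4 - 11*y^3 + 33*y^2 - 5*y - 50) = (y - 5)*(y + 3)*(y^3 - 6*y^2 + 3*y + 10) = (y - 5)^2*(y + 3)*(y^2 - y - 2) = (y - 5)^2*(y + 1)*(y + 3)*(y - 2)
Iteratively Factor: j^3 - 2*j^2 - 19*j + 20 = (j + 4)*(j^2 - 6*j + 5) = (j - 1)*(j + 4)*(j - 5)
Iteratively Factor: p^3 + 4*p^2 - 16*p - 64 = (p + 4)*(p^2 - 16) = (p + 4)^2*(p - 4)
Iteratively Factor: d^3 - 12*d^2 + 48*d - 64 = (d - 4)*(d^2 - 8*d + 16) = (d - 4)^2*(d - 4)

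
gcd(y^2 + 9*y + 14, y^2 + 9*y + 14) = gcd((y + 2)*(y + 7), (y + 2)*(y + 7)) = y^2 + 9*y + 14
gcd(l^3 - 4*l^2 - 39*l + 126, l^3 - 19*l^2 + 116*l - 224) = l - 7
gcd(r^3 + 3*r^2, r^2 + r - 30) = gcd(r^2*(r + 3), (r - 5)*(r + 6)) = 1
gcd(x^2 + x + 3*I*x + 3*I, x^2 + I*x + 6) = x + 3*I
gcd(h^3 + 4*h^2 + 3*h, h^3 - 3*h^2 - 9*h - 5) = h + 1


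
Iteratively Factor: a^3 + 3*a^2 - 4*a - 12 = (a + 3)*(a^2 - 4) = (a - 2)*(a + 3)*(a + 2)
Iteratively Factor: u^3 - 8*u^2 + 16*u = (u)*(u^2 - 8*u + 16) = u*(u - 4)*(u - 4)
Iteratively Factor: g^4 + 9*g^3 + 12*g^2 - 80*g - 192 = (g + 4)*(g^3 + 5*g^2 - 8*g - 48) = (g + 4)^2*(g^2 + g - 12) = (g + 4)^3*(g - 3)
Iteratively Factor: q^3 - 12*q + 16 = (q - 2)*(q^2 + 2*q - 8) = (q - 2)*(q + 4)*(q - 2)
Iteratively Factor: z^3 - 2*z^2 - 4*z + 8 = (z - 2)*(z^2 - 4) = (z - 2)*(z + 2)*(z - 2)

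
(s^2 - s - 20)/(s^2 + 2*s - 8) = (s - 5)/(s - 2)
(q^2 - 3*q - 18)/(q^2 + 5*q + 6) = (q - 6)/(q + 2)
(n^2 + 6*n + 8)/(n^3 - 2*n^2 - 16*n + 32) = (n + 2)/(n^2 - 6*n + 8)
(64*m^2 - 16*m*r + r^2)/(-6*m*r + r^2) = (-64*m^2 + 16*m*r - r^2)/(r*(6*m - r))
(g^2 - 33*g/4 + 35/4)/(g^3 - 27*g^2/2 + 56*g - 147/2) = (4*g - 5)/(2*(2*g^2 - 13*g + 21))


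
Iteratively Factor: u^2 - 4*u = (u)*(u - 4)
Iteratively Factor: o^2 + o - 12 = (o - 3)*(o + 4)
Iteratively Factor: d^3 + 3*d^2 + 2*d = (d)*(d^2 + 3*d + 2) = d*(d + 2)*(d + 1)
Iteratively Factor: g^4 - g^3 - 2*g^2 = (g - 2)*(g^3 + g^2) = (g - 2)*(g + 1)*(g^2) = g*(g - 2)*(g + 1)*(g)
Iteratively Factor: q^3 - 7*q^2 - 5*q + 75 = (q - 5)*(q^2 - 2*q - 15) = (q - 5)^2*(q + 3)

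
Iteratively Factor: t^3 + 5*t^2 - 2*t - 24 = (t + 3)*(t^2 + 2*t - 8) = (t + 3)*(t + 4)*(t - 2)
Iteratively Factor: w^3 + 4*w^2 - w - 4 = (w + 1)*(w^2 + 3*w - 4) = (w + 1)*(w + 4)*(w - 1)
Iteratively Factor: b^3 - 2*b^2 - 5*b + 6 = (b + 2)*(b^2 - 4*b + 3) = (b - 3)*(b + 2)*(b - 1)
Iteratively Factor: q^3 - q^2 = (q)*(q^2 - q) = q^2*(q - 1)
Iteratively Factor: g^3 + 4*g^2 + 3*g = (g + 3)*(g^2 + g) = (g + 1)*(g + 3)*(g)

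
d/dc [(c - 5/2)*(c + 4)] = 2*c + 3/2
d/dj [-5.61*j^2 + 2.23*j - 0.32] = 2.23 - 11.22*j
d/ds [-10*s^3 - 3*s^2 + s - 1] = -30*s^2 - 6*s + 1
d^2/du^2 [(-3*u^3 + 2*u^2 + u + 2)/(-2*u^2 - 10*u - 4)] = 2*(39*u^3 + 48*u^2 + 6*u - 22)/(u^6 + 15*u^5 + 81*u^4 + 185*u^3 + 162*u^2 + 60*u + 8)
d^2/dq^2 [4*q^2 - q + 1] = 8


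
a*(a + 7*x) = a^2 + 7*a*x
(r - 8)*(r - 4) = r^2 - 12*r + 32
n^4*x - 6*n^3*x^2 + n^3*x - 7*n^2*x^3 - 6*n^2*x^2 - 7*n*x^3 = n*(n - 7*x)*(n + x)*(n*x + x)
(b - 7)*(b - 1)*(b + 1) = b^3 - 7*b^2 - b + 7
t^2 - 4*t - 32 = (t - 8)*(t + 4)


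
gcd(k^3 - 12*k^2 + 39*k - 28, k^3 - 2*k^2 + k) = k - 1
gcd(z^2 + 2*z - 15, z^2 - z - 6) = z - 3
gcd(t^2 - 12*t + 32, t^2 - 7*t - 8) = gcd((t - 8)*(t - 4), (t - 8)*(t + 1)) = t - 8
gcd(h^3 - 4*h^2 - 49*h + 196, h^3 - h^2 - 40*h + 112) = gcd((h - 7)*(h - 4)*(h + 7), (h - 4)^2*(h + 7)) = h^2 + 3*h - 28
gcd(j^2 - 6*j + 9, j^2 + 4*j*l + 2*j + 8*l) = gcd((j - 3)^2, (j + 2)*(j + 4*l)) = 1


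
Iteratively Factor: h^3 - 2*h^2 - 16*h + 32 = (h - 4)*(h^2 + 2*h - 8) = (h - 4)*(h + 4)*(h - 2)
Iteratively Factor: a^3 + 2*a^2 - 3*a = (a - 1)*(a^2 + 3*a) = a*(a - 1)*(a + 3)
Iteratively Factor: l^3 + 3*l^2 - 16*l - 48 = (l + 4)*(l^2 - l - 12) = (l + 3)*(l + 4)*(l - 4)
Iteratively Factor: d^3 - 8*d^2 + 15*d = (d - 5)*(d^2 - 3*d) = (d - 5)*(d - 3)*(d)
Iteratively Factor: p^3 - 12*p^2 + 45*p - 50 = (p - 5)*(p^2 - 7*p + 10) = (p - 5)*(p - 2)*(p - 5)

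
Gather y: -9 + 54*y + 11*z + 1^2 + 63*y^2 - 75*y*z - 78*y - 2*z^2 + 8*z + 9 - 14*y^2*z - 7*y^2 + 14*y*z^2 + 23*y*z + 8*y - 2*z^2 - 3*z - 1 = y^2*(56 - 14*z) + y*(14*z^2 - 52*z - 16) - 4*z^2 + 16*z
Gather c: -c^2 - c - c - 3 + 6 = -c^2 - 2*c + 3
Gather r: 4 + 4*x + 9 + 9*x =13*x + 13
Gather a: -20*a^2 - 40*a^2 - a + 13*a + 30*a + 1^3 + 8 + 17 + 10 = -60*a^2 + 42*a + 36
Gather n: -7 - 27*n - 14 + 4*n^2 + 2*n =4*n^2 - 25*n - 21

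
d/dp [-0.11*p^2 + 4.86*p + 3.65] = 4.86 - 0.22*p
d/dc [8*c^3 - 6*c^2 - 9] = 12*c*(2*c - 1)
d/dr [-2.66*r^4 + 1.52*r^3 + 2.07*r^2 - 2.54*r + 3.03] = -10.64*r^3 + 4.56*r^2 + 4.14*r - 2.54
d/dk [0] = 0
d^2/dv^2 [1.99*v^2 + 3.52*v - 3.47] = 3.98000000000000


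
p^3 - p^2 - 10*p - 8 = (p - 4)*(p + 1)*(p + 2)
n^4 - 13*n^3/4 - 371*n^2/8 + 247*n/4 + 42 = (n - 8)*(n - 7/4)*(n + 1/2)*(n + 6)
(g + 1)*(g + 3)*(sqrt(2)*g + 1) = sqrt(2)*g^3 + g^2 + 4*sqrt(2)*g^2 + 4*g + 3*sqrt(2)*g + 3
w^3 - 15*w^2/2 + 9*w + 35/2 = (w - 5)*(w - 7/2)*(w + 1)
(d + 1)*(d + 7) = d^2 + 8*d + 7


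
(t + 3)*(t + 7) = t^2 + 10*t + 21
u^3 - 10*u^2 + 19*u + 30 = (u - 6)*(u - 5)*(u + 1)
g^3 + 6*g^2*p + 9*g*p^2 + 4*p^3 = (g + p)^2*(g + 4*p)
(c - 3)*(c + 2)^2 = c^3 + c^2 - 8*c - 12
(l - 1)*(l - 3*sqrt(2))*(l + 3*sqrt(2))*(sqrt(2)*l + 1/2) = sqrt(2)*l^4 - sqrt(2)*l^3 + l^3/2 - 18*sqrt(2)*l^2 - l^2/2 - 9*l + 18*sqrt(2)*l + 9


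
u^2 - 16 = (u - 4)*(u + 4)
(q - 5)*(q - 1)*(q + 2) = q^3 - 4*q^2 - 7*q + 10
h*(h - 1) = h^2 - h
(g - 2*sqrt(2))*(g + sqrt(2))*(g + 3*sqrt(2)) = g^3 + 2*sqrt(2)*g^2 - 10*g - 12*sqrt(2)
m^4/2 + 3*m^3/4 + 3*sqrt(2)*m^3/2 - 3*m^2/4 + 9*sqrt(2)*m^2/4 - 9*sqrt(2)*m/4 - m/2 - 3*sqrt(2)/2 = (m/2 + 1)*(m - 1)*(m + 1/2)*(m + 3*sqrt(2))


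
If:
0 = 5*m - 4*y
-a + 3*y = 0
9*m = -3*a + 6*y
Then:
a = 0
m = 0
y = 0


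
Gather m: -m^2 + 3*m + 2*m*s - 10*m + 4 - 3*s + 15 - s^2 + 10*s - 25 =-m^2 + m*(2*s - 7) - s^2 + 7*s - 6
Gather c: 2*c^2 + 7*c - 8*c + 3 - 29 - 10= 2*c^2 - c - 36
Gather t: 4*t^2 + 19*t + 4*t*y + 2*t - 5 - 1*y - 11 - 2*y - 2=4*t^2 + t*(4*y + 21) - 3*y - 18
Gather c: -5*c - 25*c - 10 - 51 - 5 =-30*c - 66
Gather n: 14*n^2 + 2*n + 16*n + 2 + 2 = 14*n^2 + 18*n + 4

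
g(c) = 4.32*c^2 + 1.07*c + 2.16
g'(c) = 8.64*c + 1.07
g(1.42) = 12.39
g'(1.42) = 13.34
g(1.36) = 11.61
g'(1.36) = 12.82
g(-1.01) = 5.49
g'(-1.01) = -7.66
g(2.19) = 25.22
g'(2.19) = 19.99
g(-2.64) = 29.44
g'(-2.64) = -21.74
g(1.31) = 10.98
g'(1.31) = 12.39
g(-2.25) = 21.62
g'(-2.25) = -18.37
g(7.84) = 276.08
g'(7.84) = 68.81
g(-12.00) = 611.40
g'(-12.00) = -102.61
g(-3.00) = 37.83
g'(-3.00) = -24.85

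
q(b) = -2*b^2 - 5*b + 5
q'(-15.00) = 55.00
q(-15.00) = -370.00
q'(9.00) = -41.00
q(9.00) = -202.00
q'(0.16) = -5.64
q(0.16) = 4.15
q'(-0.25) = -4.00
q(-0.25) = 6.12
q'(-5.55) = 17.20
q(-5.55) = -28.86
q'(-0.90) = -1.40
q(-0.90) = 7.88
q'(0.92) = -8.68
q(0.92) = -1.29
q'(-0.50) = -3.00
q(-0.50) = 7.00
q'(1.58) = -11.32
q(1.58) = -7.89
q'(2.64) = -15.56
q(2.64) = -22.14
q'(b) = -4*b - 5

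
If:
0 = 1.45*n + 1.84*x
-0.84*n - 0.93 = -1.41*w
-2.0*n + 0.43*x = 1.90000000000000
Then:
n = -0.81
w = 0.18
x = 0.64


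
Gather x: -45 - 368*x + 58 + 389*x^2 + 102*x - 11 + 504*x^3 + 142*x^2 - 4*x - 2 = 504*x^3 + 531*x^2 - 270*x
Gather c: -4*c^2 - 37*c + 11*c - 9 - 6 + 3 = -4*c^2 - 26*c - 12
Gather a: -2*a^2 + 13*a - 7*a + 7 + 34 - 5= -2*a^2 + 6*a + 36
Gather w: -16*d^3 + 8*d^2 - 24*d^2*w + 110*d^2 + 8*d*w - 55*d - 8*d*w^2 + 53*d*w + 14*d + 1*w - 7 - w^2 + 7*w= -16*d^3 + 118*d^2 - 41*d + w^2*(-8*d - 1) + w*(-24*d^2 + 61*d + 8) - 7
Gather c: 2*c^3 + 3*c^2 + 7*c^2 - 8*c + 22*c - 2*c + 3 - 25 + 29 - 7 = 2*c^3 + 10*c^2 + 12*c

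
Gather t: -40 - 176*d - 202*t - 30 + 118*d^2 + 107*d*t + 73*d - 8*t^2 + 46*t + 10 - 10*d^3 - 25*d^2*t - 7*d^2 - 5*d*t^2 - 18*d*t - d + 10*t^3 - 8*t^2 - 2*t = -10*d^3 + 111*d^2 - 104*d + 10*t^3 + t^2*(-5*d - 16) + t*(-25*d^2 + 89*d - 158) - 60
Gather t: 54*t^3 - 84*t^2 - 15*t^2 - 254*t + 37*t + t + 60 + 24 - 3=54*t^3 - 99*t^2 - 216*t + 81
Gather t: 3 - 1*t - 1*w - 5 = -t - w - 2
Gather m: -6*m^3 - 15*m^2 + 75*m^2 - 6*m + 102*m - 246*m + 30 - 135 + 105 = -6*m^3 + 60*m^2 - 150*m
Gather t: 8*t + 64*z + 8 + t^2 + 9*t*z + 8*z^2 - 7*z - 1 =t^2 + t*(9*z + 8) + 8*z^2 + 57*z + 7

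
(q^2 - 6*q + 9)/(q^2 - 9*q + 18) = (q - 3)/(q - 6)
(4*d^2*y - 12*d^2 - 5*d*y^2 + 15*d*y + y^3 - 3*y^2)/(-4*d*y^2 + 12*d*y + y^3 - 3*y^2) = (-d + y)/y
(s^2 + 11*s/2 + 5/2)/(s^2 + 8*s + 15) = (s + 1/2)/(s + 3)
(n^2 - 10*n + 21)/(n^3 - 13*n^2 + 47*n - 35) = (n - 3)/(n^2 - 6*n + 5)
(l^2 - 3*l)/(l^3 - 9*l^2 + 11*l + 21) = l/(l^2 - 6*l - 7)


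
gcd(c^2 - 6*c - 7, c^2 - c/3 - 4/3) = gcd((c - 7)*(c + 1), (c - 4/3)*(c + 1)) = c + 1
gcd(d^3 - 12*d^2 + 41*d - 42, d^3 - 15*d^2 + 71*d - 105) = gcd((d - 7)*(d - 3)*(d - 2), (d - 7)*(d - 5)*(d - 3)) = d^2 - 10*d + 21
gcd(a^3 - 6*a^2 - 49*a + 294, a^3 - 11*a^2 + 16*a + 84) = a^2 - 13*a + 42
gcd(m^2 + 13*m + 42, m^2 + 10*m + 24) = m + 6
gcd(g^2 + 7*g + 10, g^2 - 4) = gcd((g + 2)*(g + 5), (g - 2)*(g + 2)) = g + 2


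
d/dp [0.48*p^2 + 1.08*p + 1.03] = 0.96*p + 1.08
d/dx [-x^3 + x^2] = x*(2 - 3*x)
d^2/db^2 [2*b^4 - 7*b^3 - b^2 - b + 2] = 24*b^2 - 42*b - 2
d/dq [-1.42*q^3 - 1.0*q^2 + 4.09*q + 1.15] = -4.26*q^2 - 2.0*q + 4.09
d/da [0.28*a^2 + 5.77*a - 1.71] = 0.56*a + 5.77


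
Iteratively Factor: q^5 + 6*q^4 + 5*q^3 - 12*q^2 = (q)*(q^4 + 6*q^3 + 5*q^2 - 12*q) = q*(q + 3)*(q^3 + 3*q^2 - 4*q) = q*(q + 3)*(q + 4)*(q^2 - q) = q*(q - 1)*(q + 3)*(q + 4)*(q)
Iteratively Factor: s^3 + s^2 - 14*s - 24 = (s - 4)*(s^2 + 5*s + 6) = (s - 4)*(s + 2)*(s + 3)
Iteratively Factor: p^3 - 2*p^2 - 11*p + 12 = (p - 4)*(p^2 + 2*p - 3) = (p - 4)*(p - 1)*(p + 3)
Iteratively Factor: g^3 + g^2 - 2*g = (g - 1)*(g^2 + 2*g) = g*(g - 1)*(g + 2)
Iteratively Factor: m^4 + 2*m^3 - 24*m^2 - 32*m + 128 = (m - 2)*(m^3 + 4*m^2 - 16*m - 64) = (m - 2)*(m + 4)*(m^2 - 16) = (m - 4)*(m - 2)*(m + 4)*(m + 4)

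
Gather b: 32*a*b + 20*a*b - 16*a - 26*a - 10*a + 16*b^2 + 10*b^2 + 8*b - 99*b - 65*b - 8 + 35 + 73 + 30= -52*a + 26*b^2 + b*(52*a - 156) + 130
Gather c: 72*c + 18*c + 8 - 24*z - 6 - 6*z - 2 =90*c - 30*z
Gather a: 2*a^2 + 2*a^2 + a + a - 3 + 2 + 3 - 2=4*a^2 + 2*a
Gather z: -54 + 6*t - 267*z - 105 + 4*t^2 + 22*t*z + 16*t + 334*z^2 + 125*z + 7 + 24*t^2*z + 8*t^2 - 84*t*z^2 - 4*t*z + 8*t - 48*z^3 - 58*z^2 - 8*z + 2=12*t^2 + 30*t - 48*z^3 + z^2*(276 - 84*t) + z*(24*t^2 + 18*t - 150) - 150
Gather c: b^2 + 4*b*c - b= b^2 + 4*b*c - b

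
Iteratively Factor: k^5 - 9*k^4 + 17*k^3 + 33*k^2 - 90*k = (k + 2)*(k^4 - 11*k^3 + 39*k^2 - 45*k) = k*(k + 2)*(k^3 - 11*k^2 + 39*k - 45) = k*(k - 5)*(k + 2)*(k^2 - 6*k + 9) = k*(k - 5)*(k - 3)*(k + 2)*(k - 3)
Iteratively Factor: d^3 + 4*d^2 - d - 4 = (d + 1)*(d^2 + 3*d - 4) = (d + 1)*(d + 4)*(d - 1)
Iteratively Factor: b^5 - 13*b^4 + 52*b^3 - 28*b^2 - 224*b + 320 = (b - 4)*(b^4 - 9*b^3 + 16*b^2 + 36*b - 80) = (b - 4)^2*(b^3 - 5*b^2 - 4*b + 20) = (b - 4)^2*(b - 2)*(b^2 - 3*b - 10) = (b - 5)*(b - 4)^2*(b - 2)*(b + 2)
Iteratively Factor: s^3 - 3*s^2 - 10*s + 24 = (s - 2)*(s^2 - s - 12) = (s - 4)*(s - 2)*(s + 3)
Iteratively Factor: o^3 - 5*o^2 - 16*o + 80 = (o - 5)*(o^2 - 16) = (o - 5)*(o + 4)*(o - 4)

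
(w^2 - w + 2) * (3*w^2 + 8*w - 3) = 3*w^4 + 5*w^3 - 5*w^2 + 19*w - 6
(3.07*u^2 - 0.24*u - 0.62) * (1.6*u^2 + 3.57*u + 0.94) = 4.912*u^4 + 10.5759*u^3 + 1.037*u^2 - 2.439*u - 0.5828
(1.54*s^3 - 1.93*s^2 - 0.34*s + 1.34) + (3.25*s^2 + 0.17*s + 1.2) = 1.54*s^3 + 1.32*s^2 - 0.17*s + 2.54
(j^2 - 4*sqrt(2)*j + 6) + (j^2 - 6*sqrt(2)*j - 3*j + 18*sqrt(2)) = 2*j^2 - 10*sqrt(2)*j - 3*j + 6 + 18*sqrt(2)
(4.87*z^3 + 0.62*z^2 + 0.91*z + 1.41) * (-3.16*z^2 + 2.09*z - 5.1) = -15.3892*z^5 + 8.2191*z^4 - 26.4168*z^3 - 5.7157*z^2 - 1.6941*z - 7.191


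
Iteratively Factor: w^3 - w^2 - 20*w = (w - 5)*(w^2 + 4*w) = (w - 5)*(w + 4)*(w)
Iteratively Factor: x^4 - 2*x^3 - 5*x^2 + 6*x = (x - 1)*(x^3 - x^2 - 6*x) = x*(x - 1)*(x^2 - x - 6) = x*(x - 1)*(x + 2)*(x - 3)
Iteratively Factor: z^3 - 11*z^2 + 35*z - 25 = (z - 5)*(z^2 - 6*z + 5) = (z - 5)^2*(z - 1)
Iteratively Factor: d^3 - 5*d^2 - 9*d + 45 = (d + 3)*(d^2 - 8*d + 15) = (d - 5)*(d + 3)*(d - 3)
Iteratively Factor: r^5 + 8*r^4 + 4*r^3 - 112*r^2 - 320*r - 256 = (r + 4)*(r^4 + 4*r^3 - 12*r^2 - 64*r - 64) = (r + 4)^2*(r^3 - 12*r - 16) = (r - 4)*(r + 4)^2*(r^2 + 4*r + 4) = (r - 4)*(r + 2)*(r + 4)^2*(r + 2)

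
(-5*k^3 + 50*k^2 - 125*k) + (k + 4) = -5*k^3 + 50*k^2 - 124*k + 4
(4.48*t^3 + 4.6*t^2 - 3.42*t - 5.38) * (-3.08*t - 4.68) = -13.7984*t^4 - 35.1344*t^3 - 10.9944*t^2 + 32.576*t + 25.1784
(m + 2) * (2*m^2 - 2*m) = 2*m^3 + 2*m^2 - 4*m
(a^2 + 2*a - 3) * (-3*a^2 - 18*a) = -3*a^4 - 24*a^3 - 27*a^2 + 54*a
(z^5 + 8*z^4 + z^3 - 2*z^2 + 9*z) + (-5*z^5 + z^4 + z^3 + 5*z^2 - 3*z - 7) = -4*z^5 + 9*z^4 + 2*z^3 + 3*z^2 + 6*z - 7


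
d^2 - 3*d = d*(d - 3)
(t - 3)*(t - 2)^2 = t^3 - 7*t^2 + 16*t - 12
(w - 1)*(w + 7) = w^2 + 6*w - 7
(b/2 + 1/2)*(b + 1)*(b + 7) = b^3/2 + 9*b^2/2 + 15*b/2 + 7/2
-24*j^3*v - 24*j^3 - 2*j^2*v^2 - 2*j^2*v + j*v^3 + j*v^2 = (-6*j + v)*(4*j + v)*(j*v + j)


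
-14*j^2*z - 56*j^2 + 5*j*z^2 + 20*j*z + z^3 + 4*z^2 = (-2*j + z)*(7*j + z)*(z + 4)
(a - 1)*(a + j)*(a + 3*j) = a^3 + 4*a^2*j - a^2 + 3*a*j^2 - 4*a*j - 3*j^2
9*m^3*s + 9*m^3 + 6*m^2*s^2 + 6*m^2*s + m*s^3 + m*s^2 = (3*m + s)^2*(m*s + m)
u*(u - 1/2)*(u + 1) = u^3 + u^2/2 - u/2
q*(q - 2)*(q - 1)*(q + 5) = q^4 + 2*q^3 - 13*q^2 + 10*q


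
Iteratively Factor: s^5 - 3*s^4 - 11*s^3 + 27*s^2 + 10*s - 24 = (s + 3)*(s^4 - 6*s^3 + 7*s^2 + 6*s - 8) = (s - 1)*(s + 3)*(s^3 - 5*s^2 + 2*s + 8) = (s - 1)*(s + 1)*(s + 3)*(s^2 - 6*s + 8) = (s - 4)*(s - 1)*(s + 1)*(s + 3)*(s - 2)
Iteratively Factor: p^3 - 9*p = (p)*(p^2 - 9) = p*(p - 3)*(p + 3)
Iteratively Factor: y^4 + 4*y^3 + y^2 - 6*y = (y + 2)*(y^3 + 2*y^2 - 3*y) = y*(y + 2)*(y^2 + 2*y - 3) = y*(y + 2)*(y + 3)*(y - 1)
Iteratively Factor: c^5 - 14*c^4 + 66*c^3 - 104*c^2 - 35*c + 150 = (c - 3)*(c^4 - 11*c^3 + 33*c^2 - 5*c - 50) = (c - 3)*(c - 2)*(c^3 - 9*c^2 + 15*c + 25) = (c - 5)*(c - 3)*(c - 2)*(c^2 - 4*c - 5) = (c - 5)*(c - 3)*(c - 2)*(c + 1)*(c - 5)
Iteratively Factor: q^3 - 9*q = (q - 3)*(q^2 + 3*q) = q*(q - 3)*(q + 3)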